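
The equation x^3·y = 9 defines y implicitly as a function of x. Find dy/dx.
Apply d/dx to both sides, remembering that y depends on x. Each occurrence of y therefore brings in a y' = dy/dx via the chain rule.

With F(x, y) equal to the left-hand side minus the right, differentiate F term by term:
  d/dx[x^3y] = x^3·y' + 3x^2y
  d/dx[-9] = 0
Adding these up, d/dx[F] = 0 becomes
  (3x^2y) + (x^3)·y' = 0,
so isolating y',
  dy/dx = -(3x^2y)/(x^3) = -3y/x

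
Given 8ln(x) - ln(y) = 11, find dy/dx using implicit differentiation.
Apply d/dx to both sides, remembering that y depends on x. Each occurrence of y therefore brings in a y' = dy/dx via the chain rule.

With F(x, y) equal to the left-hand side minus the right, differentiate F term by term:
  d/dx[8ln(x)] = 8/x
  d/dx[-ln(y)] = -y'/y
  d/dx[-11] = 0
Adding these up, d/dx[F] = 0 becomes
  (8/x) + (-1/y)·y' = 0,
so isolating y',
  dy/dx = -(8/x)/(-1/y) = 8y/x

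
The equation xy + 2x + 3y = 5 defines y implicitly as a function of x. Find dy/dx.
Differentiate both sides with respect to x, treating y as y(x). By the chain rule, any term containing y contributes a factor of y' = dy/dx when we differentiate it.

Move every term to one side and write the relation as F(x, y) = 0. Term by term,
  d/dx[xy] = x·y' + y
  d/dx[2x] = 2
  d/dx[3y] = 3·y'
  d/dx[-5] = 0

The pieces without y' make up ∂F/∂x and the coefficient of y' is ∂F/∂y:
  ∂F/∂x = y + 2,
  ∂F/∂y = x + 3.

Since d/dx[F] = ∂F/∂x + (∂F/∂y)·y' = 0, solve for y':
  (∂F/∂y)·y' = -∂F/∂x
  dy/dx = -(∂F/∂x)/(∂F/∂y) = -(y + 2)/(x + 3) = (-y - 2)/(x + 3)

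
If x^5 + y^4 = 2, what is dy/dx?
Apply d/dx to both sides, remembering that y depends on x. Each occurrence of y therefore brings in a y' = dy/dx via the chain rule.

With F(x, y) equal to the left-hand side minus the right, differentiate F term by term:
  d/dx[x^5] = 5x^4
  d/dx[y^4] = 4y^3·y'
  d/dx[-2] = 0
Adding these up, d/dx[F] = 0 becomes
  (5x^4) + (4y^3)·y' = 0,
so isolating y',
  dy/dx = -(5x^4)/(4y^3) = -5x^4/(4y^3)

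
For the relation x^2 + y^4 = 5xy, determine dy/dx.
Apply d/dx to both sides, remembering that y depends on x. Each occurrence of y therefore brings in a y' = dy/dx via the chain rule.

With F(x, y) equal to the left-hand side minus the right, differentiate F term by term:
  d/dx[x^2] = 2x
  d/dx[-5xy] = -5x·y' - 5y
  d/dx[y^4] = 4y^3·y'
Adding these up, d/dx[F] = 0 becomes
  (2x - 5y) + (-5x + 4y^3)·y' = 0,
so isolating y',
  dy/dx = -(2x - 5y)/(-5x + 4y^3) = (2x - 5y)/(5x - 4y^3)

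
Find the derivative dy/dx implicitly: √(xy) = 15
Differentiate the relation implicitly: treat y = y(x) and apply the chain rule, so every y-derivative picks up a y' = dy/dx factor.

With everything moved to the left-hand side, differentiate term by term:
  d/dx[√(xy)] = √(xy)(x·y'/2 + y/2)/(xy)
  d/dx[-15] = 0

Separating the contributions that come from x directly and those that come through y:
  without y':      √(xy)/(2x)
  multiplying y':  √(xy)/(2y)

so (√(xy)/(2x)) + (√(xy)/(2y))·y' = 0, and therefore
  dy/dx = -(√(xy)/(2x))/(√(xy)/(2y)) = -y/x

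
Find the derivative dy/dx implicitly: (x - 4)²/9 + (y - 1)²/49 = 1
Apply d/dx to both sides, remembering that y depends on x. Each occurrence of y therefore brings in a y' = dy/dx via the chain rule.

With F(x, y) equal to the left-hand side minus the right, differentiate F term by term:
  d/dx[(x - 4)^2/9] = 2x/9 - 8/9
  d/dx[(y - 1)^2/49] = 2·y'(y - 1)/49
  d/dx[-1] = 0
Adding these up, d/dx[F] = 0 becomes
  (2x/9 - 8/9) + (2y/49 - 2/49)·y' = 0,
so isolating y',
  dy/dx = -(2x/9 - 8/9)/(2y/49 - 2/49)
        = -(2(x - 4)/9)/(2(y - 1)/49) = 49(4 - x)/(9(y - 1))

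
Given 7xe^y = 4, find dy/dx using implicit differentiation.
Differentiate both sides with respect to x, treating y as y(x). By the chain rule, any term containing y contributes a factor of y' = dy/dx when we differentiate it.

Move every term to one side and write the relation as F(x, y) = 0. Term by term,
  d/dx[7x·e^(y)] = 7x·y'·e^(y) + 7e^(y)
  d/dx[-4] = 0

The pieces without y' make up ∂F/∂x and the coefficient of y' is ∂F/∂y:
  ∂F/∂x = 7e^(y),
  ∂F/∂y = 7x·e^(y).

Since d/dx[F] = ∂F/∂x + (∂F/∂y)·y' = 0, solve for y':
  (∂F/∂y)·y' = -∂F/∂x
  dy/dx = -(∂F/∂x)/(∂F/∂y) = -(7e^(y))/(7x·e^(y)) = -1/x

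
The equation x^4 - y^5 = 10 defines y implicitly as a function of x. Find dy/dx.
Differentiate both sides with respect to x, treating y as y(x). By the chain rule, any term containing y contributes a factor of y' = dy/dx when we differentiate it.

Move every term to one side and write the relation as F(x, y) = 0. Term by term,
  d/dx[x^4] = 4x^3
  d/dx[-y^5] = -5y^4·y'
  d/dx[-10] = 0

The pieces without y' make up ∂F/∂x and the coefficient of y' is ∂F/∂y:
  ∂F/∂x = 4x^3,
  ∂F/∂y = -5y^4.

Since d/dx[F] = ∂F/∂x + (∂F/∂y)·y' = 0, solve for y':
  (∂F/∂y)·y' = -∂F/∂x
  dy/dx = -(∂F/∂x)/(∂F/∂y) = -(4x^3)/(-5y^4) = 4x^3/(5y^4)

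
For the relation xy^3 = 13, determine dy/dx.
Take d/dx of both sides. Since y is implicitly a function of x, the chain rule attaches a y' = dy/dx factor whenever we differentiate through y.

Set F(x, y) = (left side) − (right side), so the curve is F = 0. Differentiating each term of F:
  d/dx[xy^3] = 3xy^2·y' + y^3
  d/dx[-13] = 0

Collecting, the y'-free part is the partial derivative in x and the y' coefficient is the partial derivative in y:
  ∂F/∂x = y^3
  ∂F/∂y = 3xy^2

so d/dx[F(x, y(x))] = ∂F/∂x + (∂F/∂y)·y' = 0. Rearranging,
  dy/dx = -(∂F/∂x)/(∂F/∂y) = -(y^3)/(3xy^2) = -y/(3x)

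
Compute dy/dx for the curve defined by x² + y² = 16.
Apply d/dx to both sides, remembering that y depends on x. Each occurrence of y therefore brings in a y' = dy/dx via the chain rule.

With F(x, y) equal to the left-hand side minus the right, differentiate F term by term:
  d/dx[x^2] = 2x
  d/dx[y^2] = 2y·y'
  d/dx[-16] = 0
Adding these up, d/dx[F] = 0 becomes
  (2x) + (2y)·y' = 0,
so isolating y',
  dy/dx = -(2x)/(2y) = -x/y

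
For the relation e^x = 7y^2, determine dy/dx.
Differentiate both sides with respect to x, treating y as y(x). By the chain rule, any term containing y contributes a factor of y' = dy/dx when we differentiate it.

Move every term to one side and write the relation as F(x, y) = 0. Term by term,
  d/dx[-7y^2] = -14y·y'
  d/dx[e^(x)] = e^(x)

The pieces without y' make up ∂F/∂x and the coefficient of y' is ∂F/∂y:
  ∂F/∂x = e^(x),
  ∂F/∂y = -14y.

Since d/dx[F] = ∂F/∂x + (∂F/∂y)·y' = 0, solve for y':
  (∂F/∂y)·y' = -∂F/∂x
  dy/dx = -(∂F/∂x)/(∂F/∂y) = -(e^(x))/(-14y) = e^(x)/(14y)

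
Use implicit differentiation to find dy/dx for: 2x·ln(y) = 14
Differentiate the relation implicitly: treat y = y(x) and apply the chain rule, so every y-derivative picks up a y' = dy/dx factor.

With everything moved to the left-hand side, differentiate term by term:
  d/dx[2x·ln(y)] = 2x·y'/y + 2ln(y)
  d/dx[-14] = 0

Separating the contributions that come from x directly and those that come through y:
  without y':      2ln(y)
  multiplying y':  2x/y

so (2ln(y)) + (2x/y)·y' = 0, and therefore
  dy/dx = -(2ln(y))/(2x/y) = -y·ln(y)/x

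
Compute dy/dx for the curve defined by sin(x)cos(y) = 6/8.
Differentiate the relation implicitly: treat y = y(x) and apply the chain rule, so every y-derivative picks up a y' = dy/dx factor.

With everything moved to the left-hand side, differentiate term by term:
  d/dx[sin(x)·cos(y)] = -y'·sin(x)·sin(y) + cos(x)·cos(y)
  d/dx[-3/4] = 0

Separating the contributions that come from x directly and those that come through y:
  without y':      cos(x)·cos(y)
  multiplying y':  -sin(x)·sin(y)

so (cos(x)·cos(y)) + (-sin(x)·sin(y))·y' = 0, and therefore
  dy/dx = -(cos(x)·cos(y))/(-sin(x)·sin(y)) = 1/(tan(x)·tan(y))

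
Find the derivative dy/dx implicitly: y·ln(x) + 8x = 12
Differentiate both sides with respect to x, treating y as y(x). By the chain rule, any term containing y contributes a factor of y' = dy/dx when we differentiate it.

Move every term to one side and write the relation as F(x, y) = 0. Term by term,
  d/dx[8x] = 8
  d/dx[y·ln(x)] = y'·ln(x) + y/x
  d/dx[-12] = 0

The pieces without y' make up ∂F/∂x and the coefficient of y' is ∂F/∂y:
  ∂F/∂x = 8 + y/x,
  ∂F/∂y = ln(x).

Since d/dx[F] = ∂F/∂x + (∂F/∂y)·y' = 0, solve for y':
  (∂F/∂y)·y' = -∂F/∂x
  dy/dx = -(∂F/∂x)/(∂F/∂y) = -(8 + y/x)/(ln(x))
        = -((8x + y)/x)/(ln(x)) = (-8x - y)/(x·ln(x))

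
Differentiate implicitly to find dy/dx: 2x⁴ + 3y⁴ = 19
Apply d/dx to both sides, remembering that y depends on x. Each occurrence of y therefore brings in a y' = dy/dx via the chain rule.

With F(x, y) equal to the left-hand side minus the right, differentiate F term by term:
  d/dx[2x^4] = 8x^3
  d/dx[3y^4] = 12y^3·y'
  d/dx[-19] = 0
Adding these up, d/dx[F] = 0 becomes
  (8x^3) + (12y^3)·y' = 0,
so isolating y',
  dy/dx = -(8x^3)/(12y^3) = -2x^3/(3y^3)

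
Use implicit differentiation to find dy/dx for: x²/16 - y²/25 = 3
Apply d/dx to both sides, remembering that y depends on x. Each occurrence of y therefore brings in a y' = dy/dx via the chain rule.

With F(x, y) equal to the left-hand side minus the right, differentiate F term by term:
  d/dx[x^2/16] = x/8
  d/dx[-y^2/25] = -2y·y'/25
  d/dx[-3] = 0
Adding these up, d/dx[F] = 0 becomes
  (x/8) + (-2y/25)·y' = 0,
so isolating y',
  dy/dx = -(x/8)/(-2y/25) = 25x/(16y)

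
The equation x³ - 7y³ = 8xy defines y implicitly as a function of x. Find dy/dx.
Differentiate the relation implicitly: treat y = y(x) and apply the chain rule, so every y-derivative picks up a y' = dy/dx factor.

With everything moved to the left-hand side, differentiate term by term:
  d/dx[x^3] = 3x^2
  d/dx[-8xy] = -8x·y' - 8y
  d/dx[-7y^3] = -21y^2·y'

Separating the contributions that come from x directly and those that come through y:
  without y':      3x^2 - 8y
  multiplying y':  -8x - 21y^2

so (3x^2 - 8y) + (-8x - 21y^2)·y' = 0, and therefore
  dy/dx = -(3x^2 - 8y)/(-8x - 21y^2) = (3x^2 - 8y)/(8x + 21y^2)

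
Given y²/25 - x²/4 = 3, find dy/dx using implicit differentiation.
Apply d/dx to both sides, remembering that y depends on x. Each occurrence of y therefore brings in a y' = dy/dx via the chain rule.

With F(x, y) equal to the left-hand side minus the right, differentiate F term by term:
  d/dx[-x^2/4] = -x/2
  d/dx[y^2/25] = 2y·y'/25
  d/dx[-3] = 0
Adding these up, d/dx[F] = 0 becomes
  (-x/2) + (2y/25)·y' = 0,
so isolating y',
  dy/dx = -(-x/2)/(2y/25) = 25x/(4y)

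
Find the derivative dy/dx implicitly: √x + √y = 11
Differentiate both sides with respect to x, treating y as y(x). By the chain rule, any term containing y contributes a factor of y' = dy/dx when we differentiate it.

Move every term to one side and write the relation as F(x, y) = 0. Term by term,
  d/dx[√(x)] = 1/(2√(x))
  d/dx[√(y)] = y'/(2√(y))
  d/dx[-11] = 0

The pieces without y' make up ∂F/∂x and the coefficient of y' is ∂F/∂y:
  ∂F/∂x = 1/(2√(x)),
  ∂F/∂y = 1/(2√(y)).

Since d/dx[F] = ∂F/∂x + (∂F/∂y)·y' = 0, solve for y':
  (∂F/∂y)·y' = -∂F/∂x
  dy/dx = -(∂F/∂x)/(∂F/∂y) = -(1/(2√(x)))/(1/(2√(y))) = -√(y)/√(x)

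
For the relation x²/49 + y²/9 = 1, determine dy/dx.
Take d/dx of both sides. Since y is implicitly a function of x, the chain rule attaches a y' = dy/dx factor whenever we differentiate through y.

Set F(x, y) = (left side) − (right side), so the curve is F = 0. Differentiating each term of F:
  d/dx[x^2/49] = 2x/49
  d/dx[y^2/9] = 2y·y'/9
  d/dx[-1] = 0

Collecting, the y'-free part is the partial derivative in x and the y' coefficient is the partial derivative in y:
  ∂F/∂x = 2x/49
  ∂F/∂y = 2y/9

so d/dx[F(x, y(x))] = ∂F/∂x + (∂F/∂y)·y' = 0. Rearranging,
  dy/dx = -(∂F/∂x)/(∂F/∂y) = -(2x/49)/(2y/9) = -9x/(49y)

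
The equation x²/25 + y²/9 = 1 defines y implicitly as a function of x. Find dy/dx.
Take d/dx of both sides. Since y is implicitly a function of x, the chain rule attaches a y' = dy/dx factor whenever we differentiate through y.

Set F(x, y) = (left side) − (right side), so the curve is F = 0. Differentiating each term of F:
  d/dx[x^2/25] = 2x/25
  d/dx[y^2/9] = 2y·y'/9
  d/dx[-1] = 0

Collecting, the y'-free part is the partial derivative in x and the y' coefficient is the partial derivative in y:
  ∂F/∂x = 2x/25
  ∂F/∂y = 2y/9

so d/dx[F(x, y(x))] = ∂F/∂x + (∂F/∂y)·y' = 0. Rearranging,
  dy/dx = -(∂F/∂x)/(∂F/∂y) = -(2x/25)/(2y/9) = -9x/(25y)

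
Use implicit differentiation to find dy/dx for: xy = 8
Take d/dx of both sides. Since y is implicitly a function of x, the chain rule attaches a y' = dy/dx factor whenever we differentiate through y.

Set F(x, y) = (left side) − (right side), so the curve is F = 0. Differentiating each term of F:
  d/dx[xy] = x·y' + y
  d/dx[-8] = 0

Collecting, the y'-free part is the partial derivative in x and the y' coefficient is the partial derivative in y:
  ∂F/∂x = y
  ∂F/∂y = x

so d/dx[F(x, y(x))] = ∂F/∂x + (∂F/∂y)·y' = 0. Rearranging,
  dy/dx = -(∂F/∂x)/(∂F/∂y) = -(y)/(x) = -y/x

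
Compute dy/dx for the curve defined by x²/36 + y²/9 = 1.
Take d/dx of both sides. Since y is implicitly a function of x, the chain rule attaches a y' = dy/dx factor whenever we differentiate through y.

Set F(x, y) = (left side) − (right side), so the curve is F = 0. Differentiating each term of F:
  d/dx[x^2/36] = x/18
  d/dx[y^2/9] = 2y·y'/9
  d/dx[-1] = 0

Collecting, the y'-free part is the partial derivative in x and the y' coefficient is the partial derivative in y:
  ∂F/∂x = x/18
  ∂F/∂y = 2y/9

so d/dx[F(x, y(x))] = ∂F/∂x + (∂F/∂y)·y' = 0. Rearranging,
  dy/dx = -(∂F/∂x)/(∂F/∂y) = -(x/18)/(2y/9) = -x/(4y)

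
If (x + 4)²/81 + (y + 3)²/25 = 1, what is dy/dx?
Differentiate both sides with respect to x, treating y as y(x). By the chain rule, any term containing y contributes a factor of y' = dy/dx when we differentiate it.

Move every term to one side and write the relation as F(x, y) = 0. Term by term,
  d/dx[(x + 4)^2/81] = 2x/81 + 8/81
  d/dx[(y + 3)^2/25] = 2·y'(y + 3)/25
  d/dx[-1] = 0

The pieces without y' make up ∂F/∂x and the coefficient of y' is ∂F/∂y:
  ∂F/∂x = 2x/81 + 8/81,
  ∂F/∂y = 2y/25 + 6/25.

Since d/dx[F] = ∂F/∂x + (∂F/∂y)·y' = 0, solve for y':
  (∂F/∂y)·y' = -∂F/∂x
  dy/dx = -(∂F/∂x)/(∂F/∂y) = -(2x/81 + 8/81)/(2y/25 + 6/25)
        = -(2(x + 4)/81)/(2(y + 3)/25) = 25(-x - 4)/(81(y + 3))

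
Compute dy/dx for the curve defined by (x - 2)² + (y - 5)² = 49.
Apply d/dx to both sides, remembering that y depends on x. Each occurrence of y therefore brings in a y' = dy/dx via the chain rule.

With F(x, y) equal to the left-hand side minus the right, differentiate F term by term:
  d/dx[(x - 2)^2] = 2x - 4
  d/dx[(y - 5)^2] = 2·y'(y - 5)
  d/dx[-49] = 0
Adding these up, d/dx[F] = 0 becomes
  (2x - 4) + (2y - 10)·y' = 0,
so isolating y',
  dy/dx = -(2x - 4)/(2y - 10) = (2 - x)/(y - 5)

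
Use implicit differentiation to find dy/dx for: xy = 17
Differentiate the relation implicitly: treat y = y(x) and apply the chain rule, so every y-derivative picks up a y' = dy/dx factor.

With everything moved to the left-hand side, differentiate term by term:
  d/dx[xy] = x·y' + y
  d/dx[-17] = 0

Separating the contributions that come from x directly and those that come through y:
  without y':      y
  multiplying y':  x

so (y) + (x)·y' = 0, and therefore
  dy/dx = -(y)/(x) = -y/x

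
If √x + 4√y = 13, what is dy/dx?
Take d/dx of both sides. Since y is implicitly a function of x, the chain rule attaches a y' = dy/dx factor whenever we differentiate through y.

Set F(x, y) = (left side) − (right side), so the curve is F = 0. Differentiating each term of F:
  d/dx[√(x)] = 1/(2√(x))
  d/dx[4√(y)] = 2·y'/√(y)
  d/dx[-13] = 0

Collecting, the y'-free part is the partial derivative in x and the y' coefficient is the partial derivative in y:
  ∂F/∂x = 1/(2√(x))
  ∂F/∂y = 2/√(y)

so d/dx[F(x, y(x))] = ∂F/∂x + (∂F/∂y)·y' = 0. Rearranging,
  dy/dx = -(∂F/∂x)/(∂F/∂y) = -(1/(2√(x)))/(2/√(y)) = -√(y)/(4√(x))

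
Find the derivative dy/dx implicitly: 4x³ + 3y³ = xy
Take d/dx of both sides. Since y is implicitly a function of x, the chain rule attaches a y' = dy/dx factor whenever we differentiate through y.

Set F(x, y) = (left side) − (right side), so the curve is F = 0. Differentiating each term of F:
  d/dx[4x^3] = 12x^2
  d/dx[-xy] = -x·y' - y
  d/dx[3y^3] = 9y^2·y'

Collecting, the y'-free part is the partial derivative in x and the y' coefficient is the partial derivative in y:
  ∂F/∂x = 12x^2 - y
  ∂F/∂y = -x + 9y^2

so d/dx[F(x, y(x))] = ∂F/∂x + (∂F/∂y)·y' = 0. Rearranging,
  dy/dx = -(∂F/∂x)/(∂F/∂y) = -(12x^2 - y)/(-x + 9y^2) = (12x^2 - y)/(x - 9y^2)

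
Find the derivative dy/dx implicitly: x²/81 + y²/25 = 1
Apply d/dx to both sides, remembering that y depends on x. Each occurrence of y therefore brings in a y' = dy/dx via the chain rule.

With F(x, y) equal to the left-hand side minus the right, differentiate F term by term:
  d/dx[x^2/81] = 2x/81
  d/dx[y^2/25] = 2y·y'/25
  d/dx[-1] = 0
Adding these up, d/dx[F] = 0 becomes
  (2x/81) + (2y/25)·y' = 0,
so isolating y',
  dy/dx = -(2x/81)/(2y/25) = -25x/(81y)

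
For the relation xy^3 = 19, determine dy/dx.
Differentiate both sides with respect to x, treating y as y(x). By the chain rule, any term containing y contributes a factor of y' = dy/dx when we differentiate it.

Move every term to one side and write the relation as F(x, y) = 0. Term by term,
  d/dx[xy^3] = 3xy^2·y' + y^3
  d/dx[-19] = 0

The pieces without y' make up ∂F/∂x and the coefficient of y' is ∂F/∂y:
  ∂F/∂x = y^3,
  ∂F/∂y = 3xy^2.

Since d/dx[F] = ∂F/∂x + (∂F/∂y)·y' = 0, solve for y':
  (∂F/∂y)·y' = -∂F/∂x
  dy/dx = -(∂F/∂x)/(∂F/∂y) = -(y^3)/(3xy^2) = -y/(3x)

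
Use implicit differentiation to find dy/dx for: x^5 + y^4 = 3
Apply d/dx to both sides, remembering that y depends on x. Each occurrence of y therefore brings in a y' = dy/dx via the chain rule.

With F(x, y) equal to the left-hand side minus the right, differentiate F term by term:
  d/dx[x^5] = 5x^4
  d/dx[y^4] = 4y^3·y'
  d/dx[-3] = 0
Adding these up, d/dx[F] = 0 becomes
  (5x^4) + (4y^3)·y' = 0,
so isolating y',
  dy/dx = -(5x^4)/(4y^3) = -5x^4/(4y^3)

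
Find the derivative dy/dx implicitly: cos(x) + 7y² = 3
Apply d/dx to both sides, remembering that y depends on x. Each occurrence of y therefore brings in a y' = dy/dx via the chain rule.

With F(x, y) equal to the left-hand side minus the right, differentiate F term by term:
  d/dx[7y^2] = 14y·y'
  d/dx[cos(x)] = -sin(x)
  d/dx[-3] = 0
Adding these up, d/dx[F] = 0 becomes
  (-sin(x)) + (14y)·y' = 0,
so isolating y',
  dy/dx = -(-sin(x))/(14y) = sin(x)/(14y)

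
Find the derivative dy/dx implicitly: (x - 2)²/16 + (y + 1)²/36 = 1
Apply d/dx to both sides, remembering that y depends on x. Each occurrence of y therefore brings in a y' = dy/dx via the chain rule.

With F(x, y) equal to the left-hand side minus the right, differentiate F term by term:
  d/dx[(x - 2)^2/16] = x/8 - 1/4
  d/dx[(y + 1)^2/36] = y'(y + 1)/18
  d/dx[-1] = 0
Adding these up, d/dx[F] = 0 becomes
  (x/8 - 1/4) + (y/18 + 1/18)·y' = 0,
so isolating y',
  dy/dx = -(x/8 - 1/4)/(y/18 + 1/18)
        = -((x - 2)/8)/((y + 1)/18) = 9(2 - x)/(4(y + 1))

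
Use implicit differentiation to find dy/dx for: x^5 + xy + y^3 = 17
Differentiate the relation implicitly: treat y = y(x) and apply the chain rule, so every y-derivative picks up a y' = dy/dx factor.

With everything moved to the left-hand side, differentiate term by term:
  d/dx[x^5] = 5x^4
  d/dx[xy] = x·y' + y
  d/dx[y^3] = 3y^2·y'
  d/dx[-17] = 0

Separating the contributions that come from x directly and those that come through y:
  without y':      5x^4 + y
  multiplying y':  x + 3y^2

so (5x^4 + y) + (x + 3y^2)·y' = 0, and therefore
  dy/dx = -(5x^4 + y)/(x + 3y^2) = (-5x^4 - y)/(x + 3y^2)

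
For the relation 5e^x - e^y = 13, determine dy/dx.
Apply d/dx to both sides, remembering that y depends on x. Each occurrence of y therefore brings in a y' = dy/dx via the chain rule.

With F(x, y) equal to the left-hand side minus the right, differentiate F term by term:
  d/dx[5e^(x)] = 5e^(x)
  d/dx[-e^(y)] = -y'·e^(y)
  d/dx[-13] = 0
Adding these up, d/dx[F] = 0 becomes
  (5e^(x)) + (-e^(y))·y' = 0,
so isolating y',
  dy/dx = -(5e^(x))/(-e^(y)) = 5e^(x - y)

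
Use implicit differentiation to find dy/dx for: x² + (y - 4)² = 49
Take d/dx of both sides. Since y is implicitly a function of x, the chain rule attaches a y' = dy/dx factor whenever we differentiate through y.

Set F(x, y) = (left side) − (right side), so the curve is F = 0. Differentiating each term of F:
  d/dx[x^2] = 2x
  d/dx[(y - 4)^2] = 2·y'(y - 4)
  d/dx[-49] = 0

Collecting, the y'-free part is the partial derivative in x and the y' coefficient is the partial derivative in y:
  ∂F/∂x = 2x
  ∂F/∂y = 2y - 8

so d/dx[F(x, y(x))] = ∂F/∂x + (∂F/∂y)·y' = 0. Rearranging,
  dy/dx = -(∂F/∂x)/(∂F/∂y) = -(2x)/(2y - 8) = -x/(y - 4)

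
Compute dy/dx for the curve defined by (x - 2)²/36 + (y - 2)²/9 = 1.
Differentiate both sides with respect to x, treating y as y(x). By the chain rule, any term containing y contributes a factor of y' = dy/dx when we differentiate it.

Move every term to one side and write the relation as F(x, y) = 0. Term by term,
  d/dx[(x - 2)^2/36] = x/18 - 1/9
  d/dx[(y - 2)^2/9] = 2·y'(y - 2)/9
  d/dx[-1] = 0

The pieces without y' make up ∂F/∂x and the coefficient of y' is ∂F/∂y:
  ∂F/∂x = x/18 - 1/9,
  ∂F/∂y = 2y/9 - 4/9.

Since d/dx[F] = ∂F/∂x + (∂F/∂y)·y' = 0, solve for y':
  (∂F/∂y)·y' = -∂F/∂x
  dy/dx = -(∂F/∂x)/(∂F/∂y) = -(x/18 - 1/9)/(2y/9 - 4/9)
        = -((x - 2)/18)/(2(y - 2)/9) = (2 - x)/(4(y - 2))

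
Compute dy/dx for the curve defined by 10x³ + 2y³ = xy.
Take d/dx of both sides. Since y is implicitly a function of x, the chain rule attaches a y' = dy/dx factor whenever we differentiate through y.

Set F(x, y) = (left side) − (right side), so the curve is F = 0. Differentiating each term of F:
  d/dx[10x^3] = 30x^2
  d/dx[-xy] = -x·y' - y
  d/dx[2y^3] = 6y^2·y'

Collecting, the y'-free part is the partial derivative in x and the y' coefficient is the partial derivative in y:
  ∂F/∂x = 30x^2 - y
  ∂F/∂y = -x + 6y^2

so d/dx[F(x, y(x))] = ∂F/∂x + (∂F/∂y)·y' = 0. Rearranging,
  dy/dx = -(∂F/∂x)/(∂F/∂y) = -(30x^2 - y)/(-x + 6y^2) = (30x^2 - y)/(x - 6y^2)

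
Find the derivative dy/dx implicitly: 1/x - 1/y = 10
Take d/dx of both sides. Since y is implicitly a function of x, the chain rule attaches a y' = dy/dx factor whenever we differentiate through y.

Set F(x, y) = (left side) − (right side), so the curve is F = 0. Differentiating each term of F:
  d/dx[-1/y] = y'/y^2
  d/dx[1/x] = -1/x^2
  d/dx[-10] = 0

Collecting, the y'-free part is the partial derivative in x and the y' coefficient is the partial derivative in y:
  ∂F/∂x = -1/x^2
  ∂F/∂y = y^(-2)

so d/dx[F(x, y(x))] = ∂F/∂x + (∂F/∂y)·y' = 0. Rearranging,
  dy/dx = -(∂F/∂x)/(∂F/∂y) = -(-1/x^2)/(y^(-2)) = y^2/x^2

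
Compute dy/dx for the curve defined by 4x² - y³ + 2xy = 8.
Apply d/dx to both sides, remembering that y depends on x. Each occurrence of y therefore brings in a y' = dy/dx via the chain rule.

With F(x, y) equal to the left-hand side minus the right, differentiate F term by term:
  d/dx[4x^2] = 8x
  d/dx[2xy] = 2x·y' + 2y
  d/dx[-y^3] = -3y^2·y'
  d/dx[-8] = 0
Adding these up, d/dx[F] = 0 becomes
  (8x + 2y) + (2x - 3y^2)·y' = 0,
so isolating y',
  dy/dx = -(8x + 2y)/(2x - 3y^2) = 2(-4x - y)/(2x - 3y^2)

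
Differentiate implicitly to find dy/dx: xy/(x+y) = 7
Differentiate both sides with respect to x, treating y as y(x). By the chain rule, any term containing y contributes a factor of y' = dy/dx when we differentiate it.

Move every term to one side and write the relation as F(x, y) = 0. Term by term,
  d/dx[xy/(x + y)] = xy(-y' - 1)/(x + y)^2 + x·y'/(x + y) + y/(x + y)
  d/dx[-7] = 0

The pieces without y' make up ∂F/∂x and the coefficient of y' is ∂F/∂y:
  ∂F/∂x = -xy/(x + y)^2 + y/(x + y),
  ∂F/∂y = -xy/(x + y)^2 + x/(x + y).

Since d/dx[F] = ∂F/∂x + (∂F/∂y)·y' = 0, solve for y':
  (∂F/∂y)·y' = -∂F/∂x
  dy/dx = -(∂F/∂x)/(∂F/∂y) = -(-xy/(x + y)^2 + y/(x + y))/(-xy/(x + y)^2 + x/(x + y))
        = -(y^2/(x + y)^2)/(x^2/(x + y)^2) = -y^2/x^2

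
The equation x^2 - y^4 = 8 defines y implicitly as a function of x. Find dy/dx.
Differentiate both sides with respect to x, treating y as y(x). By the chain rule, any term containing y contributes a factor of y' = dy/dx when we differentiate it.

Move every term to one side and write the relation as F(x, y) = 0. Term by term,
  d/dx[x^2] = 2x
  d/dx[-y^4] = -4y^3·y'
  d/dx[-8] = 0

The pieces without y' make up ∂F/∂x and the coefficient of y' is ∂F/∂y:
  ∂F/∂x = 2x,
  ∂F/∂y = -4y^3.

Since d/dx[F] = ∂F/∂x + (∂F/∂y)·y' = 0, solve for y':
  (∂F/∂y)·y' = -∂F/∂x
  dy/dx = -(∂F/∂x)/(∂F/∂y) = -(2x)/(-4y^3) = x/(2y^3)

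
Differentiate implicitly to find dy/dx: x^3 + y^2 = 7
Apply d/dx to both sides, remembering that y depends on x. Each occurrence of y therefore brings in a y' = dy/dx via the chain rule.

With F(x, y) equal to the left-hand side minus the right, differentiate F term by term:
  d/dx[x^3] = 3x^2
  d/dx[y^2] = 2y·y'
  d/dx[-7] = 0
Adding these up, d/dx[F] = 0 becomes
  (3x^2) + (2y)·y' = 0,
so isolating y',
  dy/dx = -(3x^2)/(2y) = -3x^2/(2y)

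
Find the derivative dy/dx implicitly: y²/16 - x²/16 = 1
Take d/dx of both sides. Since y is implicitly a function of x, the chain rule attaches a y' = dy/dx factor whenever we differentiate through y.

Set F(x, y) = (left side) − (right side), so the curve is F = 0. Differentiating each term of F:
  d/dx[-x^2/16] = -x/8
  d/dx[y^2/16] = y·y'/8
  d/dx[-1] = 0

Collecting, the y'-free part is the partial derivative in x and the y' coefficient is the partial derivative in y:
  ∂F/∂x = -x/8
  ∂F/∂y = y/8

so d/dx[F(x, y(x))] = ∂F/∂x + (∂F/∂y)·y' = 0. Rearranging,
  dy/dx = -(∂F/∂x)/(∂F/∂y) = -(-x/8)/(y/8) = x/y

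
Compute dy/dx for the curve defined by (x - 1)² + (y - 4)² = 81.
Apply d/dx to both sides, remembering that y depends on x. Each occurrence of y therefore brings in a y' = dy/dx via the chain rule.

With F(x, y) equal to the left-hand side minus the right, differentiate F term by term:
  d/dx[(x - 1)^2] = 2x - 2
  d/dx[(y - 4)^2] = 2·y'(y - 4)
  d/dx[-81] = 0
Adding these up, d/dx[F] = 0 becomes
  (2x - 2) + (2y - 8)·y' = 0,
so isolating y',
  dy/dx = -(2x - 2)/(2y - 8) = (1 - x)/(y - 4)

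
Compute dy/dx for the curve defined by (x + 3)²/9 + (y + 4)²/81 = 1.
Differentiate both sides with respect to x, treating y as y(x). By the chain rule, any term containing y contributes a factor of y' = dy/dx when we differentiate it.

Move every term to one side and write the relation as F(x, y) = 0. Term by term,
  d/dx[(x + 3)^2/9] = 2x/9 + 2/3
  d/dx[(y + 4)^2/81] = 2·y'(y + 4)/81
  d/dx[-1] = 0

The pieces without y' make up ∂F/∂x and the coefficient of y' is ∂F/∂y:
  ∂F/∂x = 2x/9 + 2/3,
  ∂F/∂y = 2y/81 + 8/81.

Since d/dx[F] = ∂F/∂x + (∂F/∂y)·y' = 0, solve for y':
  (∂F/∂y)·y' = -∂F/∂x
  dy/dx = -(∂F/∂x)/(∂F/∂y) = -(2x/9 + 2/3)/(2y/81 + 8/81)
        = -(2(x + 3)/9)/(2(y + 4)/81) = 9(-x - 3)/(y + 4)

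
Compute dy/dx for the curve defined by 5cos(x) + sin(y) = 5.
Differentiate both sides with respect to x, treating y as y(x). By the chain rule, any term containing y contributes a factor of y' = dy/dx when we differentiate it.

Move every term to one side and write the relation as F(x, y) = 0. Term by term,
  d/dx[sin(y)] = y'·cos(y)
  d/dx[5cos(x)] = -5sin(x)
  d/dx[-5] = 0

The pieces without y' make up ∂F/∂x and the coefficient of y' is ∂F/∂y:
  ∂F/∂x = -5sin(x),
  ∂F/∂y = cos(y).

Since d/dx[F] = ∂F/∂x + (∂F/∂y)·y' = 0, solve for y':
  (∂F/∂y)·y' = -∂F/∂x
  dy/dx = -(∂F/∂x)/(∂F/∂y) = -(-5sin(x))/(cos(y)) = 5sin(x)/cos(y)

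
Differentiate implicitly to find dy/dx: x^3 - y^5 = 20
Apply d/dx to both sides, remembering that y depends on x. Each occurrence of y therefore brings in a y' = dy/dx via the chain rule.

With F(x, y) equal to the left-hand side minus the right, differentiate F term by term:
  d/dx[x^3] = 3x^2
  d/dx[-y^5] = -5y^4·y'
  d/dx[-20] = 0
Adding these up, d/dx[F] = 0 becomes
  (3x^2) + (-5y^4)·y' = 0,
so isolating y',
  dy/dx = -(3x^2)/(-5y^4) = 3x^2/(5y^4)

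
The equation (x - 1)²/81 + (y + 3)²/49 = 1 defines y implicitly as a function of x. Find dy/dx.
Differentiate both sides with respect to x, treating y as y(x). By the chain rule, any term containing y contributes a factor of y' = dy/dx when we differentiate it.

Move every term to one side and write the relation as F(x, y) = 0. Term by term,
  d/dx[(x - 1)^2/81] = 2x/81 - 2/81
  d/dx[(y + 3)^2/49] = 2·y'(y + 3)/49
  d/dx[-1] = 0

The pieces without y' make up ∂F/∂x and the coefficient of y' is ∂F/∂y:
  ∂F/∂x = 2x/81 - 2/81,
  ∂F/∂y = 2y/49 + 6/49.

Since d/dx[F] = ∂F/∂x + (∂F/∂y)·y' = 0, solve for y':
  (∂F/∂y)·y' = -∂F/∂x
  dy/dx = -(∂F/∂x)/(∂F/∂y) = -(2x/81 - 2/81)/(2y/49 + 6/49)
        = -(2(x - 1)/81)/(2(y + 3)/49) = 49(1 - x)/(81(y + 3))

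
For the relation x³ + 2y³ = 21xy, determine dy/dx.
Differentiate the relation implicitly: treat y = y(x) and apply the chain rule, so every y-derivative picks up a y' = dy/dx factor.

With everything moved to the left-hand side, differentiate term by term:
  d/dx[x^3] = 3x^2
  d/dx[-21xy] = -21x·y' - 21y
  d/dx[2y^3] = 6y^2·y'

Separating the contributions that come from x directly and those that come through y:
  without y':      3x^2 - 21y
  multiplying y':  -21x + 6y^2

so (3x^2 - 21y) + (-21x + 6y^2)·y' = 0, and therefore
  dy/dx = -(3x^2 - 21y)/(-21x + 6y^2) = (x^2 - 7y)/(7x - 2y^2)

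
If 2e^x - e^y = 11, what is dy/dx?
Differentiate the relation implicitly: treat y = y(x) and apply the chain rule, so every y-derivative picks up a y' = dy/dx factor.

With everything moved to the left-hand side, differentiate term by term:
  d/dx[2e^(x)] = 2e^(x)
  d/dx[-e^(y)] = -y'·e^(y)
  d/dx[-11] = 0

Separating the contributions that come from x directly and those that come through y:
  without y':      2e^(x)
  multiplying y':  -e^(y)

so (2e^(x)) + (-e^(y))·y' = 0, and therefore
  dy/dx = -(2e^(x))/(-e^(y)) = 2e^(x - y)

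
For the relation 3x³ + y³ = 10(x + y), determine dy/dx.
Differentiate the relation implicitly: treat y = y(x) and apply the chain rule, so every y-derivative picks up a y' = dy/dx factor.

With everything moved to the left-hand side, differentiate term by term:
  d/dx[3x^3] = 9x^2
  d/dx[-10x] = -10
  d/dx[y^3] = 3y^2·y'
  d/dx[-10y] = -10·y'

Separating the contributions that come from x directly and those that come through y:
  without y':      9x^2 - 10
  multiplying y':  3y^2 - 10

so (9x^2 - 10) + (3y^2 - 10)·y' = 0, and therefore
  dy/dx = -(9x^2 - 10)/(3y^2 - 10) = (10 - 9x^2)/(3y^2 - 10)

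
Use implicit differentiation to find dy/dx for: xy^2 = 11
Differentiate the relation implicitly: treat y = y(x) and apply the chain rule, so every y-derivative picks up a y' = dy/dx factor.

With everything moved to the left-hand side, differentiate term by term:
  d/dx[xy^2] = 2xy·y' + y^2
  d/dx[-11] = 0

Separating the contributions that come from x directly and those that come through y:
  without y':      y^2
  multiplying y':  2xy

so (y^2) + (2xy)·y' = 0, and therefore
  dy/dx = -(y^2)/(2xy) = -y/(2x)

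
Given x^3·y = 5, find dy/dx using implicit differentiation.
Apply d/dx to both sides, remembering that y depends on x. Each occurrence of y therefore brings in a y' = dy/dx via the chain rule.

With F(x, y) equal to the left-hand side minus the right, differentiate F term by term:
  d/dx[x^3y] = x^3·y' + 3x^2y
  d/dx[-5] = 0
Adding these up, d/dx[F] = 0 becomes
  (3x^2y) + (x^3)·y' = 0,
so isolating y',
  dy/dx = -(3x^2y)/(x^3) = -3y/x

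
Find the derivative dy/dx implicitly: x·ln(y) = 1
Differentiate the relation implicitly: treat y = y(x) and apply the chain rule, so every y-derivative picks up a y' = dy/dx factor.

With everything moved to the left-hand side, differentiate term by term:
  d/dx[x·ln(y)] = x·y'/y + ln(y)
  d/dx[-1] = 0

Separating the contributions that come from x directly and those that come through y:
  without y':      ln(y)
  multiplying y':  x/y

so (ln(y)) + (x/y)·y' = 0, and therefore
  dy/dx = -(ln(y))/(x/y) = -y·ln(y)/x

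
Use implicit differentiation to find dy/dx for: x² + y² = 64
Take d/dx of both sides. Since y is implicitly a function of x, the chain rule attaches a y' = dy/dx factor whenever we differentiate through y.

Set F(x, y) = (left side) − (right side), so the curve is F = 0. Differentiating each term of F:
  d/dx[x^2] = 2x
  d/dx[y^2] = 2y·y'
  d/dx[-64] = 0

Collecting, the y'-free part is the partial derivative in x and the y' coefficient is the partial derivative in y:
  ∂F/∂x = 2x
  ∂F/∂y = 2y

so d/dx[F(x, y(x))] = ∂F/∂x + (∂F/∂y)·y' = 0. Rearranging,
  dy/dx = -(∂F/∂x)/(∂F/∂y) = -(2x)/(2y) = -x/y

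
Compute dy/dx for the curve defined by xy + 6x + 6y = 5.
Differentiate both sides with respect to x, treating y as y(x). By the chain rule, any term containing y contributes a factor of y' = dy/dx when we differentiate it.

Move every term to one side and write the relation as F(x, y) = 0. Term by term,
  d/dx[xy] = x·y' + y
  d/dx[6x] = 6
  d/dx[6y] = 6·y'
  d/dx[-5] = 0

The pieces without y' make up ∂F/∂x and the coefficient of y' is ∂F/∂y:
  ∂F/∂x = y + 6,
  ∂F/∂y = x + 6.

Since d/dx[F] = ∂F/∂x + (∂F/∂y)·y' = 0, solve for y':
  (∂F/∂y)·y' = -∂F/∂x
  dy/dx = -(∂F/∂x)/(∂F/∂y) = -(y + 6)/(x + 6) = (-y - 6)/(x + 6)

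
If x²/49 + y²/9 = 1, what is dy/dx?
Differentiate the relation implicitly: treat y = y(x) and apply the chain rule, so every y-derivative picks up a y' = dy/dx factor.

With everything moved to the left-hand side, differentiate term by term:
  d/dx[x^2/49] = 2x/49
  d/dx[y^2/9] = 2y·y'/9
  d/dx[-1] = 0

Separating the contributions that come from x directly and those that come through y:
  without y':      2x/49
  multiplying y':  2y/9

so (2x/49) + (2y/9)·y' = 0, and therefore
  dy/dx = -(2x/49)/(2y/9) = -9x/(49y)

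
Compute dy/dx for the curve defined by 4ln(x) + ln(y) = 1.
Differentiate both sides with respect to x, treating y as y(x). By the chain rule, any term containing y contributes a factor of y' = dy/dx when we differentiate it.

Move every term to one side and write the relation as F(x, y) = 0. Term by term,
  d/dx[4ln(x)] = 4/x
  d/dx[ln(y)] = y'/y
  d/dx[-1] = 0

The pieces without y' make up ∂F/∂x and the coefficient of y' is ∂F/∂y:
  ∂F/∂x = 4/x,
  ∂F/∂y = 1/y.

Since d/dx[F] = ∂F/∂x + (∂F/∂y)·y' = 0, solve for y':
  (∂F/∂y)·y' = -∂F/∂x
  dy/dx = -(∂F/∂x)/(∂F/∂y) = -(4/x)/(1/y) = -4y/x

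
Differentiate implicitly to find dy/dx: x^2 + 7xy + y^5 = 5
Differentiate the relation implicitly: treat y = y(x) and apply the chain rule, so every y-derivative picks up a y' = dy/dx factor.

With everything moved to the left-hand side, differentiate term by term:
  d/dx[x^2] = 2x
  d/dx[7xy] = 7x·y' + 7y
  d/dx[y^5] = 5y^4·y'
  d/dx[-5] = 0

Separating the contributions that come from x directly and those that come through y:
  without y':      2x + 7y
  multiplying y':  7x + 5y^4

so (2x + 7y) + (7x + 5y^4)·y' = 0, and therefore
  dy/dx = -(2x + 7y)/(7x + 5y^4) = (-2x - 7y)/(7x + 5y^4)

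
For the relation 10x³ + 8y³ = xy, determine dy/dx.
Apply d/dx to both sides, remembering that y depends on x. Each occurrence of y therefore brings in a y' = dy/dx via the chain rule.

With F(x, y) equal to the left-hand side minus the right, differentiate F term by term:
  d/dx[10x^3] = 30x^2
  d/dx[-xy] = -x·y' - y
  d/dx[8y^3] = 24y^2·y'
Adding these up, d/dx[F] = 0 becomes
  (30x^2 - y) + (-x + 24y^2)·y' = 0,
so isolating y',
  dy/dx = -(30x^2 - y)/(-x + 24y^2) = (30x^2 - y)/(x - 24y^2)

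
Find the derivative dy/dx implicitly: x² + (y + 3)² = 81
Differentiate both sides with respect to x, treating y as y(x). By the chain rule, any term containing y contributes a factor of y' = dy/dx when we differentiate it.

Move every term to one side and write the relation as F(x, y) = 0. Term by term,
  d/dx[x^2] = 2x
  d/dx[(y + 3)^2] = 2·y'(y + 3)
  d/dx[-81] = 0

The pieces without y' make up ∂F/∂x and the coefficient of y' is ∂F/∂y:
  ∂F/∂x = 2x,
  ∂F/∂y = 2y + 6.

Since d/dx[F] = ∂F/∂x + (∂F/∂y)·y' = 0, solve for y':
  (∂F/∂y)·y' = -∂F/∂x
  dy/dx = -(∂F/∂x)/(∂F/∂y) = -(2x)/(2y + 6) = -x/(y + 3)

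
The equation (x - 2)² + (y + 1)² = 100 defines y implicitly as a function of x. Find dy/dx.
Differentiate both sides with respect to x, treating y as y(x). By the chain rule, any term containing y contributes a factor of y' = dy/dx when we differentiate it.

Move every term to one side and write the relation as F(x, y) = 0. Term by term,
  d/dx[(x - 2)^2] = 2x - 4
  d/dx[(y + 1)^2] = 2·y'(y + 1)
  d/dx[-100] = 0

The pieces without y' make up ∂F/∂x and the coefficient of y' is ∂F/∂y:
  ∂F/∂x = 2x - 4,
  ∂F/∂y = 2y + 2.

Since d/dx[F] = ∂F/∂x + (∂F/∂y)·y' = 0, solve for y':
  (∂F/∂y)·y' = -∂F/∂x
  dy/dx = -(∂F/∂x)/(∂F/∂y) = -(2x - 4)/(2y + 2) = (2 - x)/(y + 1)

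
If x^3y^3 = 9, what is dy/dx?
Differentiate the relation implicitly: treat y = y(x) and apply the chain rule, so every y-derivative picks up a y' = dy/dx factor.

With everything moved to the left-hand side, differentiate term by term:
  d/dx[x^3y^3] = 3x^3y^2·y' + 3x^2y^3
  d/dx[-9] = 0

Separating the contributions that come from x directly and those that come through y:
  without y':      3x^2y^3
  multiplying y':  3x^3y^2

so (3x^2y^3) + (3x^3y^2)·y' = 0, and therefore
  dy/dx = -(3x^2y^3)/(3x^3y^2) = -y/x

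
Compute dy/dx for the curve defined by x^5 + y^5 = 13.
Apply d/dx to both sides, remembering that y depends on x. Each occurrence of y therefore brings in a y' = dy/dx via the chain rule.

With F(x, y) equal to the left-hand side minus the right, differentiate F term by term:
  d/dx[x^5] = 5x^4
  d/dx[y^5] = 5y^4·y'
  d/dx[-13] = 0
Adding these up, d/dx[F] = 0 becomes
  (5x^4) + (5y^4)·y' = 0,
so isolating y',
  dy/dx = -(5x^4)/(5y^4) = -x^4/y^4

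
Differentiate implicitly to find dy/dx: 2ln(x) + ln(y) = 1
Take d/dx of both sides. Since y is implicitly a function of x, the chain rule attaches a y' = dy/dx factor whenever we differentiate through y.

Set F(x, y) = (left side) − (right side), so the curve is F = 0. Differentiating each term of F:
  d/dx[2ln(x)] = 2/x
  d/dx[ln(y)] = y'/y
  d/dx[-1] = 0

Collecting, the y'-free part is the partial derivative in x and the y' coefficient is the partial derivative in y:
  ∂F/∂x = 2/x
  ∂F/∂y = 1/y

so d/dx[F(x, y(x))] = ∂F/∂x + (∂F/∂y)·y' = 0. Rearranging,
  dy/dx = -(∂F/∂x)/(∂F/∂y) = -(2/x)/(1/y) = -2y/x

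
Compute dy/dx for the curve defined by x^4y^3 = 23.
Take d/dx of both sides. Since y is implicitly a function of x, the chain rule attaches a y' = dy/dx factor whenever we differentiate through y.

Set F(x, y) = (left side) − (right side), so the curve is F = 0. Differentiating each term of F:
  d/dx[x^4y^3] = 3x^4y^2·y' + 4x^3y^3
  d/dx[-23] = 0

Collecting, the y'-free part is the partial derivative in x and the y' coefficient is the partial derivative in y:
  ∂F/∂x = 4x^3y^3
  ∂F/∂y = 3x^4y^2

so d/dx[F(x, y(x))] = ∂F/∂x + (∂F/∂y)·y' = 0. Rearranging,
  dy/dx = -(∂F/∂x)/(∂F/∂y) = -(4x^3y^3)/(3x^4y^2) = -4y/(3x)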